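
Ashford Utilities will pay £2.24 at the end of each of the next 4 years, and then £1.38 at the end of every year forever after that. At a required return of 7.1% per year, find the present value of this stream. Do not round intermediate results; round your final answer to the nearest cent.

PV of 4-year annuity: £2.24 × [1 − (1+0.071)^−4] / 0.071 = 7.57026
Perpetuity value at year 4: £1.38 / 0.071 = 19.43662
PV of perpetuity: 19.43662 / (1+0.071)^4 = 14.77280
Total PV = 7.57026 + 14.77280 = 22.34306

£22.34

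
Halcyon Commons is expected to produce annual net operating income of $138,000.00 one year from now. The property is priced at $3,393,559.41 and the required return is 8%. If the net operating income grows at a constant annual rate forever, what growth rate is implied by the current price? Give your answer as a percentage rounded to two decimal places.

P = D₁/(r−g) ⇒ g = r − D₁/P = 0.08 − $138,000.00/$3,393,559.41 = 0.039335

3.93%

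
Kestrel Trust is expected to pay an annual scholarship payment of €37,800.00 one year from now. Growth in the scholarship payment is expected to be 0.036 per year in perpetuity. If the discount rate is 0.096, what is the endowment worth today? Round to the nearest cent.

€630000.00

Growing perpetuity: P = D₁ / (r − g) = €37,800.0000 / (0.096 − 0.036) = €630,000.00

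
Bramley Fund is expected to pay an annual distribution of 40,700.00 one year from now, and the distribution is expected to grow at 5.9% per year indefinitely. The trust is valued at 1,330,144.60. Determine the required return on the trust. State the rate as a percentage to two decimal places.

8.96%

P = D₁/(r − g) ⇒ r = D₁/P + g = 40,700.0000/1,330,144.60 + 0.059 = 0.030598 + 0.059 = 0.089598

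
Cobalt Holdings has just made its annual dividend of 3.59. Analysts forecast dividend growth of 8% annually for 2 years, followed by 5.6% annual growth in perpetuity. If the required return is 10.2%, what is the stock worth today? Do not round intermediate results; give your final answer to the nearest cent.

86.12

D_1 = 3.87720
D_2 = 4.18738
Terminal value at year 2: TV = D_2×(1+g_2)/(r−g_2) = 4.42187/0.046 = 96.12759
P_0 = D_1/(1+r)^1 + D_2/(1+r)^2 + TV/(1+r)^2
    = 3.51833 + 3.44809 + 79.15619 = 86.12261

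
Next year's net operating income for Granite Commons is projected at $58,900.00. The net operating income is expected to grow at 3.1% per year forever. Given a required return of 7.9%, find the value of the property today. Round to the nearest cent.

$1227083.33

Growing perpetuity: P = D₁ / (r − g) = $58,900.0000 / (0.079 − 0.031) = $1,227,083.33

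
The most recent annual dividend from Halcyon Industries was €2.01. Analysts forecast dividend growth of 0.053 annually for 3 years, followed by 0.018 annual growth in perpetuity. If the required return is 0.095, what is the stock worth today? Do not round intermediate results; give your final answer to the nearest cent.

€29.21

D_1 = 2.11653
D_2 = 2.22871
D_3 = 2.34683
Terminal value at year 3: TV = D_3×(1+g_2)/(r−g_2) = 2.38907/0.077 = 31.02689
P_0 = D_1/(1+r)^1 + D_2/(1+r)^2 + D_3/(1+r)^3 + TV/(1+r)^3
    = 1.93290 + 1.85877 + 1.78747 + 23.63175 = 29.21089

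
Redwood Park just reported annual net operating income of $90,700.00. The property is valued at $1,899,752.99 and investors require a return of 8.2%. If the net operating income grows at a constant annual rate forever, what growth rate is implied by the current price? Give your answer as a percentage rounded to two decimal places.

P = D₀(1+g)/(r−g) ⇒ P(r−g) = D₀(1+g) ⇒ g(P+D₀) = P·r − D₀
g = (P·r − D₀)/(P + D₀) = ($1,899,752.99×0.082 − $90,700.00) / ($1,899,752.99 + $90,700.00) = 0.032696

3.27%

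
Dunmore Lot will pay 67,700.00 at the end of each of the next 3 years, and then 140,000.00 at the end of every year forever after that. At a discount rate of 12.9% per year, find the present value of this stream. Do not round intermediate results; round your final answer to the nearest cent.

914269.70

PV of 3-year annuity: 67,700.00 × [1 − (1+0.129)^−3] / 0.129 = 160121.84640
Perpetuity value at year 3: 140,000.00 / 0.129 = 1085271.31783
PV of perpetuity: 1085271.31783 / (1+0.129)^3 = 754147.85408
Total PV = 160121.84640 + 754147.85408 = 914269.70048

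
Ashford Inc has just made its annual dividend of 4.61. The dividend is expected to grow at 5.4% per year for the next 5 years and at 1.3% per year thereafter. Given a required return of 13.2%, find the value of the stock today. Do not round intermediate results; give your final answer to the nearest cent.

46.16

D_1 = 4.85894
D_2 = 5.12132
D_3 = 5.39787
D_4 = 5.68936
D_5 = 5.99658
Terminal value at year 5: TV = D_5×(1+g_2)/(r−g_2) = 6.07454/0.119 = 51.04656
P_0 = D_1/(1+r)^1 + D_2/(1+r)^2 + D_3/(1+r)^3 + D_4/(1+r)^4 + D_5/(1+r)^5 + TV/(1+r)^5
    = 4.29235 + 3.99659 + 3.72120 + 3.46480 + 3.22606 + 27.46214 = 46.16313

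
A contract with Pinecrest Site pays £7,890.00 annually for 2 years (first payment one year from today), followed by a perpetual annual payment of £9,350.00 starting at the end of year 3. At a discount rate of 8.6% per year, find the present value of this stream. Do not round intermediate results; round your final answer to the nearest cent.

£106138.63

PV of 2-year annuity: £7,890.00 × [1 − (1+0.086)^−2] / 0.086 = 13955.05835
Perpetuity value at year 2: £9,350.00 / 0.086 = 108720.93023
PV of perpetuity: 108720.93023 / (1+0.086)^2 = 92183.56704
Total PV = 13955.05835 + 92183.56704 = 106138.62539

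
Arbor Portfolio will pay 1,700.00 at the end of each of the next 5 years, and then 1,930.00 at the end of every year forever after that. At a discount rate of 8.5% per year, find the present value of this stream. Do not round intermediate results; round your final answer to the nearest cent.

PV of 5-year annuity: 1,700.00 × [1 − (1+0.085)^−5] / 0.085 = 6699.09153
Perpetuity value at year 5: 1,930.00 / 0.085 = 22705.88235
PV of perpetuity: 22705.88235 / (1+0.085)^5 = 15100.44314
Total PV = 6699.09153 + 15100.44314 = 21799.53467

21799.53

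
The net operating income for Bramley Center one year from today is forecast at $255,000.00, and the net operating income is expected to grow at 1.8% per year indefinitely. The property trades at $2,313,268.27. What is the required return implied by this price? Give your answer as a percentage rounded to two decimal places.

12.82%

P = D₁/(r − g) ⇒ r = D₁/P + g = $255,000.0000/$2,313,268.27 + 0.018 = 0.110234 + 0.018 = 0.128234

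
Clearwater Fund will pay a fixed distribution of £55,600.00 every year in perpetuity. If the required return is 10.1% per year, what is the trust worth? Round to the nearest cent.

Level perpetuity: PV = C / r = £55,600.00 / 0.101 = £550,495.05

£550495.05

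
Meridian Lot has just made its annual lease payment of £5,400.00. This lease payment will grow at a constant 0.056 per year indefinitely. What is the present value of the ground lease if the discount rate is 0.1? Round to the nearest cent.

£129600.00

D₁ = D₀ × (1 + g) = £5,400.00 × 1.056 = £5,702.4000
Growing perpetuity: P = D₁ / (r − g) = £5,702.4000 / (0.1 − 0.056) = £129,600.00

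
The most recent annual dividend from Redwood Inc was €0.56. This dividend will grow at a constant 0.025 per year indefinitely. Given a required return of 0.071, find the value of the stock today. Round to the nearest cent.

D₁ = D₀ × (1 + g) = €0.56 × 1.025 = €0.5740
Growing perpetuity: P = D₁ / (r − g) = €0.5740 / (0.071 − 0.025) = €12.48

€12.48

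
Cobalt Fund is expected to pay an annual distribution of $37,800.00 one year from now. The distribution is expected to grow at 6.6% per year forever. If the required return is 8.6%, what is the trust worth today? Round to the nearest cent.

$1890000.00

Growing perpetuity: P = D₁ / (r − g) = $37,800.0000 / (0.086 − 0.066) = $1,890,000.00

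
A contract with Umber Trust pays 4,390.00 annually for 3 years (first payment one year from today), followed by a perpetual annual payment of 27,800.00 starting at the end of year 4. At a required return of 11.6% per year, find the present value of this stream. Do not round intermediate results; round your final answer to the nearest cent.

PV of 3-year annuity: 4,390.00 × [1 − (1+0.116)^−3] / 0.116 = 10616.94011
Perpetuity value at year 3: 27,800.00 / 0.116 = 239655.17241
PV of perpetuity: 239655.17241 / (1+0.116)^3 = 172422.61320
Total PV = 10616.94011 + 172422.61320 = 183039.55331

183039.55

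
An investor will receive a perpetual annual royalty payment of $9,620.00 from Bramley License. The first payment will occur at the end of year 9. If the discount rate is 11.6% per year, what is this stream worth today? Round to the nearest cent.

Value at end of year 8: C / r = $9,620.00 / 0.116 = $82,931.0345
Discount to today: PV = $82,931.0345 / (1 + 0.116)^8 = $82,931.0345 / 2.406099 = $34,467.00

$34467.00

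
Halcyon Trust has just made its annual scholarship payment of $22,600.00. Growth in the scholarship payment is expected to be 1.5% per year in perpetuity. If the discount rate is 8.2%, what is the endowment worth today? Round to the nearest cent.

$342373.13

D₁ = D₀ × (1 + g) = $22,600.00 × 1.015 = $22,939.0000
Growing perpetuity: P = D₁ / (r − g) = $22,939.0000 / (0.082 − 0.015) = $342,373.13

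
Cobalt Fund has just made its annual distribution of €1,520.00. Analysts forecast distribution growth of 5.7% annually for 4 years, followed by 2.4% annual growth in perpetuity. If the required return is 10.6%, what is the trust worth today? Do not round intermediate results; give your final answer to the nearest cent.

€21270.44

D_1 = 1606.64000
D_2 = 1698.21848
D_3 = 1795.01693
D_4 = 1897.33290
Terminal value at year 4: TV = D_4×(1+g_2)/(r−g_2) = 1942.86889/0.082 = 23693.52303
P_0 = D_1/(1+r)^1 + D_2/(1+r)^2 + D_3/(1+r)^3 + D_4/(1+r)^4 + TV/(1+r)^4
    = 1452.65823 + 1388.29995 + 1326.79299 + 1268.01102 + 15834.67425 = 21270.43645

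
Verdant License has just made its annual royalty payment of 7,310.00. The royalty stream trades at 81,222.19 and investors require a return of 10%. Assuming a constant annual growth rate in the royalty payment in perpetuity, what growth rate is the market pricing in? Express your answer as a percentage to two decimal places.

P = D₀(1+g)/(r−g) ⇒ P(r−g) = D₀(1+g) ⇒ g(P+D₀) = P·r − D₀
g = (P·r − D₀)/(P + D₀) = (81,222.19×0.1 − 7,310.00) / (81,222.19 + 7,310.00) = 0.009174

0.92%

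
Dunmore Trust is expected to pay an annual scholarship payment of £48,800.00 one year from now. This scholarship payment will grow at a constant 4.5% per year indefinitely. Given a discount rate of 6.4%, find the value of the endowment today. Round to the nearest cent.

£2568421.05

Growing perpetuity: P = D₁ / (r − g) = £48,800.0000 / (0.064 − 0.045) = £2,568,421.05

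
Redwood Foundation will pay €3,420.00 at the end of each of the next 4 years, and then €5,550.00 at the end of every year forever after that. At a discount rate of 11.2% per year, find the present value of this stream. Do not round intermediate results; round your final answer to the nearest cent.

€42973.48

PV of 4-year annuity: €3,420.00 × [1 − (1+0.112)^−4] / 0.112 = 10565.21447
Perpetuity value at year 4: €5,550.00 / 0.112 = 49553.57143
PV of perpetuity: 49553.57143 / (1+0.112)^4 = 32408.26724
Total PV = 10565.21447 + 32408.26724 = 42973.48171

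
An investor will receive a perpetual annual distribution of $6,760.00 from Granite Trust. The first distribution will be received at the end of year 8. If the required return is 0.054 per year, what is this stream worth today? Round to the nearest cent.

$86630.07

Value at end of year 7: C / r = $6,760.00 / 0.054 = $125,185.1852
Discount to today: PV = $125,185.1852 / (1 + 0.054)^7 = $125,185.1852 / 1.445055 = $86,630.07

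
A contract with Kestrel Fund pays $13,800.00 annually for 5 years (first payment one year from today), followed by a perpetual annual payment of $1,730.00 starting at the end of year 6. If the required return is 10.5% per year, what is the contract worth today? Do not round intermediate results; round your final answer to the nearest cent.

PV of 5-year annuity: $13,800.00 × [1 − (1+0.105)^−5] / 0.105 = 51651.44348
Perpetuity value at year 5: $1,730.00 / 0.105 = 16476.19048
PV of perpetuity: 16476.19048 / (1+0.105)^5 = 10001.04575
Total PV = 51651.44348 + 10001.04575 = 61652.48923

$61652.49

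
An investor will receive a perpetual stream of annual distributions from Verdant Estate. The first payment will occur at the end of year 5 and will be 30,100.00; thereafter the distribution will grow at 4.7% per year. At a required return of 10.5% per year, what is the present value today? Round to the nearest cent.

Value at end of year 4: C₁ / (r − g) = 30,100.00 / (0.105 − 0.047) = 518,965.5172
Discount to today: PV = 518,965.5172 / (1 + 0.105)^4 = 518,965.5172 / 1.490902 = 348,088.27

348088.27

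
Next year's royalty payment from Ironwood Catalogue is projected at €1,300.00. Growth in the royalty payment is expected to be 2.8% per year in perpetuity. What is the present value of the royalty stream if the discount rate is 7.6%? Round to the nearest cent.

€27083.33

Growing perpetuity: P = D₁ / (r − g) = €1,300.0000 / (0.076 − 0.028) = €27,083.33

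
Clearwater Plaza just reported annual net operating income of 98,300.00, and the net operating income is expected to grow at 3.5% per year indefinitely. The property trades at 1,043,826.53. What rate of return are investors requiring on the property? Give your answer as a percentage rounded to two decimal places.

13.25%

D₁ = 98,300.00 × 1.035 = 101,740.5000
P = D₁/(r − g) ⇒ r = D₁/P + g = 101,740.5000/1,043,826.53 + 0.035 = 0.097469 + 0.035 = 0.132469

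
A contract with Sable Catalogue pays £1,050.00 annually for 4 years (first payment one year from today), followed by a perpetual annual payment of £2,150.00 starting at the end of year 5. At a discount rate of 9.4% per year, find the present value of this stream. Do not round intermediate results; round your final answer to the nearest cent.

£19339.71

PV of 4-year annuity: £1,050.00 × [1 − (1+0.094)^−4] / 0.094 = 3372.05248
Perpetuity value at year 4: £2,150.00 / 0.094 = 22872.34043
PV of perpetuity: 22872.34043 / (1+0.094)^4 = 15967.66153
Total PV = 3372.05248 + 15967.66153 = 19339.71402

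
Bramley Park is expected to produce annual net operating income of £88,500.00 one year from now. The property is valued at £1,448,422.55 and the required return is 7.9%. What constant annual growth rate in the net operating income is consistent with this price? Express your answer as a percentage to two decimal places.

1.79%

P = D₁/(r−g) ⇒ g = r − D₁/P = 0.079 − £88,500.00/£1,448,422.55 = 0.017899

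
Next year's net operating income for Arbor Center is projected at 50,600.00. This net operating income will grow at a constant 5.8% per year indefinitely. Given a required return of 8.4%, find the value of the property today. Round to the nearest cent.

1946153.85

Growing perpetuity: P = D₁ / (r − g) = 50,600.0000 / (0.084 − 0.058) = 1,946,153.85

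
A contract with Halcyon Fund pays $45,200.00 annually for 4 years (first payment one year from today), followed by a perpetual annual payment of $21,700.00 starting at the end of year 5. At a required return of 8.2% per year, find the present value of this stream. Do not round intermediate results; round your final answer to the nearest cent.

$342123.88

PV of 4-year annuity: $45,200.00 × [1 − (1+0.082)^−4] / 0.082 = 149044.07801
Perpetuity value at year 4: $21,700.00 / 0.082 = 264634.14634
PV of perpetuity: 264634.14634 / (1+0.082)^4 = 193079.79915
Total PV = 149044.07801 + 193079.79915 = 342123.87717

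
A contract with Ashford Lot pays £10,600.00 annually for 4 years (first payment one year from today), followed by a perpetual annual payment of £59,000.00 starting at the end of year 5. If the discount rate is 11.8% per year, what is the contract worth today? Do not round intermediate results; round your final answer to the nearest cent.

PV of 4-year annuity: £10,600.00 × [1 − (1+0.118)^−4] / 0.118 = 32331.99144
Perpetuity value at year 4: £59,000.00 / 0.118 = 500000.00000
PV of perpetuity: 500000.00000 / (1+0.118)^4 = 320038.91555
Total PV = 32331.99144 + 320038.91555 = 352370.90699

£352370.91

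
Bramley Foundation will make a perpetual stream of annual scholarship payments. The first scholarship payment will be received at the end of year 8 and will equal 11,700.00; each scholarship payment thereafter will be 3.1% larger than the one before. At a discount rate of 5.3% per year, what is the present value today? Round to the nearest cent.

Value at end of year 7: C₁ / (r − g) = 11,700.00 / (0.053 − 0.031) = 531,818.1818
Discount to today: PV = 531,818.1818 / (1 + 0.053)^7 = 531,818.1818 / 1.435485 = 370,479.84

370479.84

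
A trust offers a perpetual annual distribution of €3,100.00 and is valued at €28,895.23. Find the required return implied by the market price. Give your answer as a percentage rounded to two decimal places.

10.73%

P = C/r ⇒ r = C/P = €3,100.00/€28,895.23 = 0.107284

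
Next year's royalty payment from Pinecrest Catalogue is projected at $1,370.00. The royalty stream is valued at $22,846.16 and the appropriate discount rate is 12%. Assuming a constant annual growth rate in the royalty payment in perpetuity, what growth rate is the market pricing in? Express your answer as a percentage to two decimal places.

P = D₁/(r−g) ⇒ g = r − D₁/P = 0.12 − $1,370.00/$22,846.16 = 0.060034

6.00%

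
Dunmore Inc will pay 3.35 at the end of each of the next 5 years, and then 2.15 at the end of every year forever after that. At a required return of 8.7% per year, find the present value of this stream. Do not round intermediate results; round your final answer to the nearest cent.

29.42

PV of 5-year annuity: 3.35 × [1 − (1+0.087)^−5] / 0.087 = 13.13240
Perpetuity value at year 5: 2.15 / 0.087 = 24.71264
PV of perpetuity: 24.71264 / (1+0.087)^5 = 16.28439
Total PV = 13.13240 + 16.28439 = 29.41679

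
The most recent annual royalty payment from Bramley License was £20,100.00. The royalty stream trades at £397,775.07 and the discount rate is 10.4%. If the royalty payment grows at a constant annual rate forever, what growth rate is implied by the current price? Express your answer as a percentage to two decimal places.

5.09%

P = D₀(1+g)/(r−g) ⇒ P(r−g) = D₀(1+g) ⇒ g(P+D₀) = P·r − D₀
g = (P·r − D₀)/(P + D₀) = (£397,775.07×0.104 − £20,100.00) / (£397,775.07 + £20,100.00) = 0.050897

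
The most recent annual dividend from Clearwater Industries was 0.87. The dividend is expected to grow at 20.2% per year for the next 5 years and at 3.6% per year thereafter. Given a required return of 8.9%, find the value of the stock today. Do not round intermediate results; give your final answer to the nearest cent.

D_1 = 1.04574
D_2 = 1.25698
D_3 = 1.51089
D_4 = 1.81609
D_5 = 2.18294
Terminal value at year 5: TV = D_5×(1+g_2)/(r−g_2) = 2.26152/0.053 = 42.67028
P_0 = D_1/(1+r)^1 + D_2/(1+r)^2 + D_3/(1+r)^3 + D_4/(1+r)^4 + D_5/(1+r)^5 + TV/(1+r)^5
    = 0.96028 + 1.05992 + 1.16990 + 1.29130 + 1.42529 + 27.86032 = 33.76700

33.77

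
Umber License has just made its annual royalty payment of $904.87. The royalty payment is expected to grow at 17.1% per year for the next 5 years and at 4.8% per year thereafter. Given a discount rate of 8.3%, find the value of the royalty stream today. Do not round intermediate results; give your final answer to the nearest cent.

D_1 = 1059.60277
D_2 = 1240.79484
D_3 = 1452.97076
D_4 = 1701.42876
D_5 = 1992.37308
Terminal value at year 5: TV = D_5×(1+g_2)/(r−g_2) = 2088.00699/0.035 = 59657.34253
P_0 = D_1/(1+r)^1 + D_2/(1+r)^2 + D_3/(1+r)^3 + D_4/(1+r)^4 + D_5/(1+r)^5 + TV/(1+r)^5
    = 978.39591 + 1057.89622 + 1143.85640 + 1236.80133 + 1337.29858 + 40042.54021 = 45796.78865

$45796.79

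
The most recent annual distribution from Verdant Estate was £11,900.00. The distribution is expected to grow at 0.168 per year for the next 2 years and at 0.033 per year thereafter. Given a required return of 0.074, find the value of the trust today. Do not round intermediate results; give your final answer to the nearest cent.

£381617.22

D_1 = 13899.20000
D_2 = 16234.26560
Terminal value at year 2: TV = D_2×(1+g_2)/(r−g_2) = 16769.99636/0.041 = 409024.30158
P_0 = D_1/(1+r)^1 + D_2/(1+r)^2 + TV/(1+r)^2
    = 12941.52700 + 14074.21186 + 354601.48419 = 381617.22305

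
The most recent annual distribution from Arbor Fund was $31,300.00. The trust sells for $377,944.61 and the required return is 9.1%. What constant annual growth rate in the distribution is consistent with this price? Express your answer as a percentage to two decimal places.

P = D₀(1+g)/(r−g) ⇒ P(r−g) = D₀(1+g) ⇒ g(P+D₀) = P·r − D₀
g = (P·r − D₀)/(P + D₀) = ($377,944.61×0.091 − $31,300.00) / ($377,944.61 + $31,300.00) = 0.007558

0.76%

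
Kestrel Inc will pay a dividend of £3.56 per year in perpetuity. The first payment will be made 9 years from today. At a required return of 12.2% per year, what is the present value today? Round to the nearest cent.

Value at end of year 8: C / r = £3.56 / 0.122 = £29.1803
Discount to today: PV = £29.1803 / (1 + 0.122)^8 = £29.1803 / 2.511556 = £11.62

£11.62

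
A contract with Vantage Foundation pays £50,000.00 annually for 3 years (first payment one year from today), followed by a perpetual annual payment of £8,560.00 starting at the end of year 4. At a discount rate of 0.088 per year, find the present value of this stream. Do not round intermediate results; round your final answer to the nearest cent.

PV of 3-year annuity: £50,000.00 × [1 − (1+0.088)^−3] / 0.088 = 127017.22869
Perpetuity value at year 3: £8,560.00 / 0.088 = 97272.72727
PV of perpetuity: 97272.72727 / (1+0.088)^3 = 75527.37772
Total PV = 127017.22869 + 75527.37772 = 202544.60641

£202544.61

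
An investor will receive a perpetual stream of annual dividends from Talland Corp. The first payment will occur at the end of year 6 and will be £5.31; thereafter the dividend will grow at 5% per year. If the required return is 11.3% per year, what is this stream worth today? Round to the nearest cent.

Value at end of year 5: C₁ / (r − g) = £5.31 / (0.113 − 0.05) = £84.2857
Discount to today: PV = £84.2857 / (1 + 0.113)^5 = £84.2857 / 1.707953 = £49.35

£49.35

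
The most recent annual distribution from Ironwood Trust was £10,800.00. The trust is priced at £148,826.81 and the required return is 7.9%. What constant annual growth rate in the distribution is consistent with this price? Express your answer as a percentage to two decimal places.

0.60%

P = D₀(1+g)/(r−g) ⇒ P(r−g) = D₀(1+g) ⇒ g(P+D₀) = P·r − D₀
g = (P·r − D₀)/(P + D₀) = (£148,826.81×0.079 − £10,800.00) / (£148,826.81 + £10,800.00) = 0.005997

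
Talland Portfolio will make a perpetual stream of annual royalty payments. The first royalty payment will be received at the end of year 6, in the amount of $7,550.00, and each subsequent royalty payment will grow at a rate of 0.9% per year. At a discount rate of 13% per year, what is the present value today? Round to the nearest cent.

$33866.43

Value at end of year 5: C₁ / (r − g) = $7,550.00 / (0.13 − 0.009) = $62,396.6942
Discount to today: PV = $62,396.6942 / (1 + 0.13)^5 = $62,396.6942 / 1.842435 = $33,866.43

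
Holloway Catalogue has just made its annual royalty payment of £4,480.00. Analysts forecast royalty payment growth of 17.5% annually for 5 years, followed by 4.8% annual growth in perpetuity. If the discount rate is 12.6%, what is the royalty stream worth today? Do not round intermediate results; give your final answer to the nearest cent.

£99980.06

D_1 = 5264.00000
D_2 = 6185.20000
D_3 = 7267.61000
D_4 = 8539.44175
D_5 = 10033.84406
Terminal value at year 5: TV = D_5×(1+g_2)/(r−g_2) = 10515.46857/0.078 = 134813.69963
P_0 = D_1/(1+r)^1 + D_2/(1+r)^2 + D_3/(1+r)^3 + D_4/(1+r)^4 + D_5/(1+r)^5 + TV/(1+r)^5
    = 4674.95560 + 4878.39505 + 5090.68755 + 5312.21836 + 5543.38949 + 74480.41270 = 99980.05874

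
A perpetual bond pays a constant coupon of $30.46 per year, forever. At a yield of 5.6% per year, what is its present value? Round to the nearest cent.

$543.93

Level perpetuity: PV = C / r = $30.46 / 0.056 = $543.93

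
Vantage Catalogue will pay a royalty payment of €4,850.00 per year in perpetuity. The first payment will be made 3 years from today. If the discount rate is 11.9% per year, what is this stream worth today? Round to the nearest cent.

Value at end of year 2: C / r = €4,850.00 / 0.119 = €40,756.3025
Discount to today: PV = €40,756.3025 / (1 + 0.119)^2 = €40,756.3025 / 1.252161 = €32,548.77

€32548.77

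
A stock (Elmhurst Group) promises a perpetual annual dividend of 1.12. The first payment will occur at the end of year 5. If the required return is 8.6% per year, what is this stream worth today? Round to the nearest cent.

Value at end of year 4: C / r = 1.12 / 0.086 = 13.0233
Discount to today: PV = 13.0233 / (1 + 0.086)^4 = 13.0233 / 1.390975 = 9.36

9.36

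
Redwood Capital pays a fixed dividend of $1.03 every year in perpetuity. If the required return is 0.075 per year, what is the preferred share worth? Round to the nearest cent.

Level perpetuity: PV = C / r = $1.03 / 0.075 = $13.73

$13.73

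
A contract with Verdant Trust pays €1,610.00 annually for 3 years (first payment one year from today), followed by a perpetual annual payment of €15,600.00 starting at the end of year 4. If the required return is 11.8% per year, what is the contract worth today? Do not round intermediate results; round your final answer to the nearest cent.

€98485.95

PV of 3-year annuity: €1,610.00 × [1 − (1+0.118)^−3] / 0.118 = 3880.27717
Perpetuity value at year 3: €15,600.00 / 0.118 = 132203.38983
PV of perpetuity: 132203.38983 / (1+0.118)^3 = 94605.67319
Total PV = 3880.27717 + 94605.67319 = 98485.95036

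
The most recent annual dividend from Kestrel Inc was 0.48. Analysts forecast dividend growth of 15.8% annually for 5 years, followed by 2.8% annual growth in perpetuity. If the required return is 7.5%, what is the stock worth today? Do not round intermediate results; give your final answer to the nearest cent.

D_1 = 0.55584
D_2 = 0.64366
D_3 = 0.74536
D_4 = 0.86313
D_5 = 0.99950
Terminal value at year 5: TV = D_5×(1+g_2)/(r−g_2) = 1.02749/0.047 = 21.86147
P_0 = D_1/(1+r)^1 + D_2/(1+r)^2 + D_3/(1+r)^3 + D_4/(1+r)^4 + D_5/(1+r)^5 + TV/(1+r)^5
    = 0.51706 + 0.55698 + 0.59999 + 0.64631 + 0.69621 + 15.22779 = 18.24435

18.24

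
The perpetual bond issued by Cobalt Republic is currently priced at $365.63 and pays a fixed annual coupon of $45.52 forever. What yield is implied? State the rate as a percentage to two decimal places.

12.45%

P = C/r ⇒ r = C/P = $45.52/$365.63 = 0.124497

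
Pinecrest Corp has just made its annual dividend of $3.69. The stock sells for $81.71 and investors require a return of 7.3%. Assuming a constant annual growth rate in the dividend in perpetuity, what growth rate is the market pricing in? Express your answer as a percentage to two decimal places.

2.66%

P = D₀(1+g)/(r−g) ⇒ P(r−g) = D₀(1+g) ⇒ g(P+D₀) = P·r − D₀
g = (P·r − D₀)/(P + D₀) = ($81.71×0.073 − $3.69) / ($81.71 + $3.69) = 0.026637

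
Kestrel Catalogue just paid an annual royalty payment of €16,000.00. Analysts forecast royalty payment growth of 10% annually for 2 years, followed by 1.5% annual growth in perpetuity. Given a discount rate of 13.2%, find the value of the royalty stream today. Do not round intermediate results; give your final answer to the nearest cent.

€161722.69

D_1 = 17600.00000
D_2 = 19360.00000
Terminal value at year 2: TV = D_2×(1+g_2)/(r−g_2) = 19650.40000/0.117 = 167952.13675
P_0 = D_1/(1+r)^1 + D_2/(1+r)^2 + TV/(1+r)^2
    = 15547.70318 + 15108.19214 + 131066.79503 = 161722.69034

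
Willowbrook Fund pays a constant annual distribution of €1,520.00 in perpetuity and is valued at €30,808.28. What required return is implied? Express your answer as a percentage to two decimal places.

4.93%

P = C/r ⇒ r = C/P = €1,520.00/€30,808.28 = 0.049337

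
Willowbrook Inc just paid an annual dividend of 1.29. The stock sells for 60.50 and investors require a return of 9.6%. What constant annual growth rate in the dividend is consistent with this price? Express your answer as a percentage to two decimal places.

P = D₀(1+g)/(r−g) ⇒ P(r−g) = D₀(1+g) ⇒ g(P+D₀) = P·r − D₀
g = (P·r − D₀)/(P + D₀) = (60.50×0.096 − 1.29) / (60.50 + 1.29) = 0.073119

7.31%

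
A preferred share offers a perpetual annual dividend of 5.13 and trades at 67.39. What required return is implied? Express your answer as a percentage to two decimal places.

P = C/r ⇒ r = C/P = 5.13/67.39 = 0.076124

7.61%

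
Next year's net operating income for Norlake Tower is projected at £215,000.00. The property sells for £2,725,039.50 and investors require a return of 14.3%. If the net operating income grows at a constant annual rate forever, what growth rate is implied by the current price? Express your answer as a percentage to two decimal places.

P = D₁/(r−g) ⇒ g = r − D₁/P = 0.143 − £215,000.00/£2,725,039.50 = 0.064102

6.41%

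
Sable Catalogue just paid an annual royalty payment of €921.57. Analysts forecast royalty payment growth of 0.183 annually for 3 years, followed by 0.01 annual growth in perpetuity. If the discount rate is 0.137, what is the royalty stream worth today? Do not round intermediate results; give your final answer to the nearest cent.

D_1 = 1090.21731
D_2 = 1289.72708
D_3 = 1525.74713
Terminal value at year 3: TV = D_3×(1+g_2)/(r−g_2) = 1541.00460/0.127 = 12133.89452
P_0 = D_1/(1+r)^1 + D_2/(1+r)^2 + D_3/(1+r)^3 + TV/(1+r)^3
    = 958.85427 + 997.64697 + 1038.00912 + 8255.03314 = 11249.54351

€11249.54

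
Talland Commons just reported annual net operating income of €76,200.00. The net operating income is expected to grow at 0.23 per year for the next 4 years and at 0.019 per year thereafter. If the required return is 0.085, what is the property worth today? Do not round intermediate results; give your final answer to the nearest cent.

€2364239.18

D_1 = 93726.00000
D_2 = 115282.98000
D_3 = 141798.06540
D_4 = 174411.62044
Terminal value at year 4: TV = D_4×(1+g_2)/(r−g_2) = 177725.44123/0.066 = 2692809.71561
P_0 = D_1/(1+r)^1 + D_2/(1+r)^2 + D_3/(1+r)^3 + D_4/(1+r)^4 + TV/(1+r)^4
    = 86383.41014 + 97927.73684 + 111014.85374 + 125850.94019 + 1943062.24321 = 2364239.18412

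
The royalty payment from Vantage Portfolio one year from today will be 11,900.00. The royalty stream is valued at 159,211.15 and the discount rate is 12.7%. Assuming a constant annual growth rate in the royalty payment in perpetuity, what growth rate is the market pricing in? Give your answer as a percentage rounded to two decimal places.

P = D₁/(r−g) ⇒ g = r − D₁/P = 0.127 − 11,900.00/159,211.15 = 0.052256

5.23%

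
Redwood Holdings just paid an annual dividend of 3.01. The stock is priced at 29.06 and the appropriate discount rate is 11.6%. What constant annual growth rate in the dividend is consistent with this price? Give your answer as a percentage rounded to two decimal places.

1.13%

P = D₀(1+g)/(r−g) ⇒ P(r−g) = D₀(1+g) ⇒ g(P+D₀) = P·r − D₀
g = (P·r − D₀)/(P + D₀) = (29.06×0.116 − 3.01) / (29.06 + 3.01) = 0.011255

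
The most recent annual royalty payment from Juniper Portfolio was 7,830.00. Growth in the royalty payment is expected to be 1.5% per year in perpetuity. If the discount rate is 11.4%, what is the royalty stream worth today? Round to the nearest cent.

D₁ = D₀ × (1 + g) = 7,830.00 × 1.015 = 7,947.4500
Growing perpetuity: P = D₁ / (r − g) = 7,947.4500 / (0.114 − 0.015) = 80,277.27

80277.27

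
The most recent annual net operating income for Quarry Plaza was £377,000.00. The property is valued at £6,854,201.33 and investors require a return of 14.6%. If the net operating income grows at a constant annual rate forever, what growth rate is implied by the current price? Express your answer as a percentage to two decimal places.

8.63%

P = D₀(1+g)/(r−g) ⇒ P(r−g) = D₀(1+g) ⇒ g(P+D₀) = P·r − D₀
g = (P·r − D₀)/(P + D₀) = (£6,854,201.33×0.146 − £377,000.00) / (£6,854,201.33 + £377,000.00) = 0.086253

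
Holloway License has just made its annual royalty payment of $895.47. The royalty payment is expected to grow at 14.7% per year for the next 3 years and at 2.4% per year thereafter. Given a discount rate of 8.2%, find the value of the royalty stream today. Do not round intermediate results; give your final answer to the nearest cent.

D_1 = 1027.10409
D_2 = 1178.08839
D_3 = 1351.26738
Terminal value at year 3: TV = D_3×(1+g_2)/(r−g_2) = 1383.69780/0.058 = 23856.85865
P_0 = D_1/(1+r)^1 + D_2/(1+r)^2 + D_3/(1+r)^3 + TV/(1+r)^3
    = 949.26441 + 1006.29046 + 1066.74229 + 18833.51903 = 21855.81618

$21855.82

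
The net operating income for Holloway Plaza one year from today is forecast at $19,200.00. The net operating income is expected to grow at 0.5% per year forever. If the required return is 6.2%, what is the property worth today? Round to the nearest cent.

$336842.11

Growing perpetuity: P = D₁ / (r − g) = $19,200.0000 / (0.062 − 0.005) = $336,842.11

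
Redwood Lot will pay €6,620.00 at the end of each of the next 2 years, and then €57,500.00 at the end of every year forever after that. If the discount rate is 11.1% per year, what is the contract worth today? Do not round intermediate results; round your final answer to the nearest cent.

PV of 2-year annuity: €6,620.00 × [1 − (1+0.111)^−2] / 0.111 = 11321.86846
Perpetuity value at year 2: €57,500.00 / 0.111 = 518018.01802
PV of perpetuity: 518018.01802 / (1+0.111)^2 = 419678.52610
Total PV = 11321.86846 + 419678.52610 = 431000.39456

€431000.39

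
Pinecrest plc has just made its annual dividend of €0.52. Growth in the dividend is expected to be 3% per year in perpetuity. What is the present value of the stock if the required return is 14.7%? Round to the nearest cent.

€4.58

D₁ = D₀ × (1 + g) = €0.52 × 1.03 = €0.5356
Growing perpetuity: P = D₁ / (r − g) = €0.5356 / (0.147 − 0.03) = €4.58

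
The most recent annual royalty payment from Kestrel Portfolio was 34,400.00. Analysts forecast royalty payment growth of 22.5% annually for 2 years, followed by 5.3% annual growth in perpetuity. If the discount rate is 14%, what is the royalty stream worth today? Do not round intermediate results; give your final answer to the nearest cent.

557447.87

D_1 = 42140.00000
D_2 = 51621.50000
Terminal value at year 2: TV = D_2×(1+g_2)/(r−g_2) = 54357.43950/0.087 = 624798.15517
P_0 = D_1/(1+r)^1 + D_2/(1+r)^2 + TV/(1+r)^2
    = 36964.91228 + 39721.06802 + 480761.89225 = 557447.87255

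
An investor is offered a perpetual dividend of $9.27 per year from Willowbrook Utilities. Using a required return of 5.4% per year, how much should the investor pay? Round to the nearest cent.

Level perpetuity: PV = C / r = $9.27 / 0.054 = $171.67

$171.67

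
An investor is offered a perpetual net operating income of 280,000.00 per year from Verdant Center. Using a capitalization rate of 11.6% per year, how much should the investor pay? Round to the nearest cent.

Level perpetuity: PV = C / r = 280,000.00 / 0.116 = 2,413,793.10

2413793.10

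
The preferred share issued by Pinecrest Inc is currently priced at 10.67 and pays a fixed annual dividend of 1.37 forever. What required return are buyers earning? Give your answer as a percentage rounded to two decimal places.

12.84%

P = C/r ⇒ r = C/P = 1.37/10.67 = 0.128397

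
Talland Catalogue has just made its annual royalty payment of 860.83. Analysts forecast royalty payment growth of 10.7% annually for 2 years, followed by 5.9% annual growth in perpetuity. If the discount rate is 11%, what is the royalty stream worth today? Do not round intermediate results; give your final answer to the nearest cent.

D_1 = 952.93881
D_2 = 1054.90326
Terminal value at year 2: TV = D_2×(1+g_2)/(r−g_2) = 1117.14256/0.051 = 21904.75598
P_0 = D_1/(1+r)^1 + D_2/(1+r)^2 + TV/(1+r)^2
    = 858.50343 + 856.18315 + 17778.39135 = 19493.07794

19493.08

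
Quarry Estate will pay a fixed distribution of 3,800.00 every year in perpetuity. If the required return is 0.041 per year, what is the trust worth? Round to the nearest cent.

Level perpetuity: PV = C / r = 3,800.00 / 0.041 = 92,682.93

92682.93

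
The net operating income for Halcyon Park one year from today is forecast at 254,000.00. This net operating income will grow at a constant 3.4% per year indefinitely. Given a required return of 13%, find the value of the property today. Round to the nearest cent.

Growing perpetuity: P = D₁ / (r − g) = 254,000.0000 / (0.13 − 0.034) = 2,645,833.33

2645833.33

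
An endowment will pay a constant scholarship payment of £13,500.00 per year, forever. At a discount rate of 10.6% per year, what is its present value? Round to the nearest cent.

Level perpetuity: PV = C / r = £13,500.00 / 0.106 = £127,358.49

£127358.49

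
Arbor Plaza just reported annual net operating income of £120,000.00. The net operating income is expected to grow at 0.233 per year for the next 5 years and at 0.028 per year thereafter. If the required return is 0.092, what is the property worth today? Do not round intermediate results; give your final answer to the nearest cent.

£4414011.27

D_1 = 147960.00000
D_2 = 182434.68000
D_3 = 224941.96044
D_4 = 277353.43722
D_5 = 341976.78810
Terminal value at year 5: TV = D_5×(1+g_2)/(r−g_2) = 351552.13816/0.064 = 5493002.15878
P_0 = D_1/(1+r)^1 + D_2/(1+r)^2 + D_3/(1+r)^3 + D_4/(1+r)^4 + D_5/(1+r)^5 + TV/(1+r)^5
    = 135494.50549 + 152989.67516 + 172743.83651 + 195048.67255 + 220233.52862 + 3537501.05341 = 4414011.27174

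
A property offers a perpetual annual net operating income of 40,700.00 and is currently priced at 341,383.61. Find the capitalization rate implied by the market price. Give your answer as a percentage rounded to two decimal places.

P = C/r ⇒ r = C/P = 40,700.00/341,383.61 = 0.119221

11.92%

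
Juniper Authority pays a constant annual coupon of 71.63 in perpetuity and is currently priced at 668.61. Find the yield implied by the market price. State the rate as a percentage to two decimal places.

P = C/r ⇒ r = C/P = 71.63/668.61 = 0.107133

10.71%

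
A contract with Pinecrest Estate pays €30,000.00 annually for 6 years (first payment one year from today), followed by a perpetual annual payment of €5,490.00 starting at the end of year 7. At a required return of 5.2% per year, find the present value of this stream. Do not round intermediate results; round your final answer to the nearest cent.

PV of 6-year annuity: €30,000.00 × [1 − (1+0.052)^−6] / 0.052 = 151301.66098
Perpetuity value at year 6: €5,490.00 / 0.052 = 105576.92308
PV of perpetuity: 105576.92308 / (1+0.052)^6 = 77888.71912
Total PV = 151301.66098 + 77888.71912 = 229190.38010

€229190.38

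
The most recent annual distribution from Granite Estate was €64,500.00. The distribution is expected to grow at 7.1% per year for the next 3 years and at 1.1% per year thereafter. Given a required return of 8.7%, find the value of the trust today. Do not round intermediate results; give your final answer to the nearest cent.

D_1 = 69079.50000
D_2 = 73984.14450
D_3 = 79237.01876
Terminal value at year 3: TV = D_3×(1+g_2)/(r−g_2) = 80108.62597/0.076 = 1054060.86797
P_0 = D_1/(1+r)^1 + D_2/(1+r)^2 + D_3/(1+r)^3 + TV/(1+r)^3
    = 63550.59798 + 62615.17059 + 61693.51215 + 820686.06289 = 1008545.34361

€1008545.34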